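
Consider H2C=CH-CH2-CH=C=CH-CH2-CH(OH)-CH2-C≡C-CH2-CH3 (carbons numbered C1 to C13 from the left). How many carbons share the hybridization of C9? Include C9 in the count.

C9 is sp3 (only σ bonds).
C1: sp2
C2: sp2
C3: sp3 ✓
C4: sp2
C5: sp
C6: sp2
C7: sp3 ✓
C8: sp3 ✓
C9: sp3 ✓
C10: sp
C11: sp
C12: sp3 ✓
C13: sp3 ✓
6 carbons are sp3.

6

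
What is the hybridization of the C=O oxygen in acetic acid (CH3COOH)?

sp²

The C=O oxygen: 1 σ bond and 2 lone pairs, plus one π bond; 3 regions of electron density → sp2.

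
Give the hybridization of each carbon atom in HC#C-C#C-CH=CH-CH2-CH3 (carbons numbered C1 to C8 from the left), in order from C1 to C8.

C1 sp, C2 sp, C3 sp, C4 sp, C5 sp2, C6 sp2, C7 sp3, C8 sp3

C1 has 2 σ bonds, plus two π bonds: steric number 2 → sp.
C2 — 2 σ bonds, plus two π bonds. Steric number 2, so sp.
C3 (2 σ bonds, plus two π bonds) has steric number 2: sp.
C4 — 2 σ bonds, plus two π bonds. Steric number 2, so sp.
C5: 3 σ bonds, plus one π bond; 3 regions of electron density → sp2.
C6: 3 σ bonds, plus one π bond — 3 electron domains, sp2.
C7: 4 σ bonds — 4 electron domains, sp3.
C8 — 4 σ bonds. Steric number 4, so sp3.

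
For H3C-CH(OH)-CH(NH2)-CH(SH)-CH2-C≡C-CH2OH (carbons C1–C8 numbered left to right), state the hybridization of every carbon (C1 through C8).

C1 sp3, C2 sp3, C3 sp3, C4 sp3, C5 sp3, C6 sp, C7 sp, C8 sp3

C1: 4 σ bonds; 4 regions of electron density → sp3.
C2 carries 4 σ bonds, giving a steric number of 4, so it is sp3.
C3 is sp3: 4 σ bonds, 4 electron-density regions.
C4 carries 4 σ bonds, giving a steric number of 4, so it is sp3.
C5 carries 4 σ bonds, giving a steric number of 4, so it is sp3.
C6 — 2 σ bonds, plus two π bonds. Steric number 2, so sp.
C7: 2 σ bonds, plus two π bonds; 2 regions of electron density → sp.
C8 is sp3: 4 σ bonds, 4 electron-density regions.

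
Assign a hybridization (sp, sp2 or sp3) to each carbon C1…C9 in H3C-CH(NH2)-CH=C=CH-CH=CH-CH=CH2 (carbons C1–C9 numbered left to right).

C1 sp3, C2 sp3, C3 sp2, C4 sp, C5 sp2, C6 sp2, C7 sp2, C8 sp2, C9 sp2

C1 carries 4 σ bonds, giving a steric number of 4, so it is sp3.
C2 is sp3: 4 σ bonds, 4 electron-density regions.
C3 — 3 σ bonds, plus one π bond. Steric number 3, so sp2.
C4 carries 2 σ bonds, plus two π bonds, giving a steric number of 2, so it is sp.
C5 (3 σ bonds, plus one π bond) has steric number 3: sp2.
C6: 3 σ bonds, plus one π bond; 3 regions of electron density → sp2.
C7: 3 σ bonds, plus one π bond — 3 electron domains, sp2.
C8 carries 3 σ bonds, plus one π bond, giving a steric number of 3, so it is sp2.
C9 (3 σ bonds, plus one π bond) has steric number 3: sp2.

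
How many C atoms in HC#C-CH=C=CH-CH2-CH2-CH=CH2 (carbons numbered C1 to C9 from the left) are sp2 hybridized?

4

C1: sp
C2: sp
C3: sp2 ✓
C4: sp
C5: sp2 ✓
C6: sp3
C7: sp3
C8: sp2 ✓
C9: sp2 ✓
C3, C5, C8, C9 → 4 sp2 carbons.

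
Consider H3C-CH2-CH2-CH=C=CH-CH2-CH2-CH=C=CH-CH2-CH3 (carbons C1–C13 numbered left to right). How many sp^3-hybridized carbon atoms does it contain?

7

C1: sp3 ✓
C2: sp3 ✓
C3: sp3 ✓
C4: sp2
C5: sp
C6: sp2
C7: sp3 ✓
C8: sp3 ✓
C9: sp2
C10: sp
C11: sp2
C12: sp3 ✓
C13: sp3 ✓
C1, C2, C3, C7, C8, C12, C13 → 7 sp3 carbons.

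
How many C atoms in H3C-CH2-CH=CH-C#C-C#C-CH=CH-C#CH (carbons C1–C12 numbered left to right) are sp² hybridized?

4

C1: sp3
C2: sp3
C3: sp2 ✓
C4: sp2 ✓
C5: sp
C6: sp
C7: sp
C8: sp
C9: sp2 ✓
C10: sp2 ✓
C11: sp
C12: sp
C3, C4, C9, C10 → 4 sp2 carbons.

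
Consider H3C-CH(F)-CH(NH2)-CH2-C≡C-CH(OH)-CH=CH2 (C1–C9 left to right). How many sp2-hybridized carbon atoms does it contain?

2

C1: sp3
C2: sp3
C3: sp3
C4: sp3
C5: sp
C6: sp
C7: sp3
C8: sp2 ✓
C9: sp2 ✓
C8, C9 → 2 sp2 carbons.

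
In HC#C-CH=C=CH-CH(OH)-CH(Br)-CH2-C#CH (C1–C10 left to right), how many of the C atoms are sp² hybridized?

C1: sp
C2: sp
C3: sp2 ✓
C4: sp
C5: sp2 ✓
C6: sp3
C7: sp3
C8: sp3
C9: sp
C10: sp
C3, C5 → 2 sp2 carbons.

2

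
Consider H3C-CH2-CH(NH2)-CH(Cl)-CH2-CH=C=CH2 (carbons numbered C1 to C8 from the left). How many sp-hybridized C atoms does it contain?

C1: sp3
C2: sp3
C3: sp3
C4: sp3
C5: sp3
C6: sp2
C7: sp ✓
C8: sp2
C7 → 1 sp carbon.

1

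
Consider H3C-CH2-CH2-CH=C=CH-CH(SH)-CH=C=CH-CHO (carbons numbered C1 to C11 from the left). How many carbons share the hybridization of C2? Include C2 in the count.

4

C2 is sp3 (only σ bonds).
C1: sp3 ✓
C2: sp3 ✓
C3: sp3 ✓
C4: sp2
C5: sp
C6: sp2
C7: sp3 ✓
C8: sp2
C9: sp
C10: sp2
C11: sp2
4 carbons are sp3.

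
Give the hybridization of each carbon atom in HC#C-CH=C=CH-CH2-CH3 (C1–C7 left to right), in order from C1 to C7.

C1: 2 σ bonds, plus two π bonds; 2 regions of electron density → sp.
C2 carries 2 σ bonds, plus two π bonds, giving a steric number of 2, so it is sp.
C3 carries 3 σ bonds, plus one π bond, giving a steric number of 3, so it is sp2.
C4: 2 σ bonds, plus two π bonds; 2 regions of electron density → sp.
C5 (3 σ bonds, plus one π bond) has steric number 3: sp2.
C6 (4 σ bonds) has steric number 4: sp3.
C7 is sp3: 4 σ bonds, 4 electron-density regions.

C1 sp, C2 sp, C3 sp2, C4 sp, C5 sp2, C6 sp3, C7 sp3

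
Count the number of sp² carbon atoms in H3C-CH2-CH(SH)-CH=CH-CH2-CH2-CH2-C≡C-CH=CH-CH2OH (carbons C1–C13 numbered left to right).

4

C1: sp3
C2: sp3
C3: sp3
C4: sp2 ✓
C5: sp2 ✓
C6: sp3
C7: sp3
C8: sp3
C9: sp
C10: sp
C11: sp2 ✓
C12: sp2 ✓
C13: sp3
C4, C5, C11, C12 → 4 sp2 carbons.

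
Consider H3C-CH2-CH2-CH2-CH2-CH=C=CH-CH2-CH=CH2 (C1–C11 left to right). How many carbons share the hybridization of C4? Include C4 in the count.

6

C4 is sp3 (only σ bonds).
C1: sp3 ✓
C2: sp3 ✓
C3: sp3 ✓
C4: sp3 ✓
C5: sp3 ✓
C6: sp2
C7: sp
C8: sp2
C9: sp3 ✓
C10: sp2
C11: sp2
6 carbons are sp3.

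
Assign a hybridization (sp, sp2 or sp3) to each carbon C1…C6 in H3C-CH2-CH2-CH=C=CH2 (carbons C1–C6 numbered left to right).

C1 is sp3: 4 σ bonds, 4 electron-density regions.
C2: 4 σ bonds; 4 regions of electron density → sp3.
C3 has 4 σ bonds: steric number 4 → sp3.
C4 — 3 σ bonds, plus one π bond. Steric number 3, so sp2.
C5: 2 σ bonds, plus two π bonds — 2 electron domains, sp.
C6 — 3 σ bonds, plus one π bond. Steric number 3, so sp2.

C1 sp3, C2 sp3, C3 sp3, C4 sp2, C5 sp, C6 sp2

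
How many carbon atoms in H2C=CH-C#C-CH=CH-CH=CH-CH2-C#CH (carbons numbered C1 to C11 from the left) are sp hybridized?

4

C1: sp2
C2: sp2
C3: sp ✓
C4: sp ✓
C5: sp2
C6: sp2
C7: sp2
C8: sp2
C9: sp3
C10: sp ✓
C11: sp ✓
C3, C4, C10, C11 → 4 sp carbons.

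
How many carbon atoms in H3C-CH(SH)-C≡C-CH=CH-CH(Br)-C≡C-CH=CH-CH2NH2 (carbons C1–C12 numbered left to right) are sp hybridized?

4

C1: sp3
C2: sp3
C3: sp ✓
C4: sp ✓
C5: sp2
C6: sp2
C7: sp3
C8: sp ✓
C9: sp ✓
C10: sp2
C11: sp2
C12: sp3
C3, C4, C8, C9 → 4 sp carbons.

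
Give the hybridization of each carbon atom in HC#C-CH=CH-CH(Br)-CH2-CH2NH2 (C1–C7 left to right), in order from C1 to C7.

C1 — 2 σ bonds, plus two π bonds. Steric number 2, so sp.
C2 (2 σ bonds, plus two π bonds) has steric number 2: sp.
C3 has 3 σ bonds, plus one π bond: steric number 3 → sp2.
C4 has 3 σ bonds, plus one π bond: steric number 3 → sp2.
C5 carries 4 σ bonds, giving a steric number of 4, so it is sp3.
C6: 4 σ bonds — 4 electron domains, sp3.
C7 — 4 σ bonds. Steric number 4, so sp3.

C1 sp, C2 sp, C3 sp2, C4 sp2, C5 sp3, C6 sp3, C7 sp3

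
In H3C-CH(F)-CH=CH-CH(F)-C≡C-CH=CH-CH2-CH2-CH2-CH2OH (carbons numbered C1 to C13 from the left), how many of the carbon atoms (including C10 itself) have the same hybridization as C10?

C10 is sp3 (only σ bonds).
C1: sp3 ✓
C2: sp3 ✓
C3: sp2
C4: sp2
C5: sp3 ✓
C6: sp
C7: sp
C8: sp2
C9: sp2
C10: sp3 ✓
C11: sp3 ✓
C12: sp3 ✓
C13: sp3 ✓
7 carbons are sp3.

7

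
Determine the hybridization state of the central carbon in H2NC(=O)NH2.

The central carbon — 3 σ bonds, plus one π bond. Steric number 3, so sp2.

sp2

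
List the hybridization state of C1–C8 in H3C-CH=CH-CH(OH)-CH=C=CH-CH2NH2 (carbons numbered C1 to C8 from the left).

C1 — 4 σ bonds. Steric number 4, so sp3.
C2 carries 3 σ bonds, plus one π bond, giving a steric number of 3, so it is sp2.
C3 is sp2: 3 σ bonds, plus one π bond, 3 electron-density regions.
C4: 4 σ bonds; 4 regions of electron density → sp3.
C5 — 3 σ bonds, plus one π bond. Steric number 3, so sp2.
C6 carries 2 σ bonds, plus two π bonds, giving a steric number of 2, so it is sp.
C7: 3 σ bonds, plus one π bond — 3 electron domains, sp2.
C8: 4 σ bonds; 4 regions of electron density → sp3.

C1 sp3, C2 sp2, C3 sp2, C4 sp3, C5 sp2, C6 sp, C7 sp2, C8 sp3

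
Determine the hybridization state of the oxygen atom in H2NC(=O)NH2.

The oxygen atom has 1 σ bond and 2 lone pairs, plus one π bond: steric number 3 → sp2.

sp^2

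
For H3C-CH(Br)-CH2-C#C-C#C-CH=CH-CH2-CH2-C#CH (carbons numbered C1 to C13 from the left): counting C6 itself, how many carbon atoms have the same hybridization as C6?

6

C6 is sp (two π bonds).
C1: sp3
C2: sp3
C3: sp3
C4: sp ✓
C5: sp ✓
C6: sp ✓
C7: sp ✓
C8: sp2
C9: sp2
C10: sp3
C11: sp3
C12: sp ✓
C13: sp ✓
6 carbons are sp.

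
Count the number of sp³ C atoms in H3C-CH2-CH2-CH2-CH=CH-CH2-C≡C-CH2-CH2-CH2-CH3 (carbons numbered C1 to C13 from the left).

9

C1: sp3 ✓
C2: sp3 ✓
C3: sp3 ✓
C4: sp3 ✓
C5: sp2
C6: sp2
C7: sp3 ✓
C8: sp
C9: sp
C10: sp3 ✓
C11: sp3 ✓
C12: sp3 ✓
C13: sp3 ✓
C1, C2, C3, C4, C7, C10, C11, C12, C13 → 9 sp3 carbons.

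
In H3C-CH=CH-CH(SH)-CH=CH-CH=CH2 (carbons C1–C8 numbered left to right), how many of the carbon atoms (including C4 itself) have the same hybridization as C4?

C4 is sp3 (only σ bonds).
C1: sp3 ✓
C2: sp2
C3: sp2
C4: sp3 ✓
C5: sp2
C6: sp2
C7: sp2
C8: sp2
2 carbons are sp3.

2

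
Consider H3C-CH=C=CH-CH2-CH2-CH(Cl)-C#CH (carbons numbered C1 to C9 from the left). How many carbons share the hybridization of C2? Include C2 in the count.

C2 is sp2 (one π bond).
C1: sp3
C2: sp2 ✓
C3: sp
C4: sp2 ✓
C5: sp3
C6: sp3
C7: sp3
C8: sp
C9: sp
2 carbons are sp2.

2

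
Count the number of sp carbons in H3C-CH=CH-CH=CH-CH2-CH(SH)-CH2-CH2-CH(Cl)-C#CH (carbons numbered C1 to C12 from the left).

C1: sp3
C2: sp2
C3: sp2
C4: sp2
C5: sp2
C6: sp3
C7: sp3
C8: sp3
C9: sp3
C10: sp3
C11: sp ✓
C12: sp ✓
C11, C12 → 2 sp carbons.

2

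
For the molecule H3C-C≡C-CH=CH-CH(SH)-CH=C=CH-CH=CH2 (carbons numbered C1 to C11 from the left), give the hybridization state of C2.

sp

C2: 2 σ bonds, plus two π bonds; 2 regions of electron density → sp.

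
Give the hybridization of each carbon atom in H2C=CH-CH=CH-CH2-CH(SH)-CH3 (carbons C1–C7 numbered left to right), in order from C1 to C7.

C1: 3 σ bonds, plus one π bond; 3 regions of electron density → sp2.
C2 has 3 σ bonds, plus one π bond: steric number 3 → sp2.
C3: 3 σ bonds, plus one π bond — 3 electron domains, sp2.
C4 (3 σ bonds, plus one π bond) has steric number 3: sp2.
C5: 4 σ bonds; 4 regions of electron density → sp3.
C6: 4 σ bonds; 4 regions of electron density → sp3.
C7 — 4 σ bonds. Steric number 4, so sp3.

C1 sp2, C2 sp2, C3 sp2, C4 sp2, C5 sp3, C6 sp3, C7 sp3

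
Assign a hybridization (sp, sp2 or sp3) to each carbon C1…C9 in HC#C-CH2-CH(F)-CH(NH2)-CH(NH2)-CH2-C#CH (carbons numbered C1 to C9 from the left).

C1: 2 σ bonds, plus two π bonds — 2 electron domains, sp.
C2: 2 σ bonds, plus two π bonds; 2 regions of electron density → sp.
C3: 4 σ bonds — 4 electron domains, sp3.
C4: 4 σ bonds; 4 regions of electron density → sp3.
C5: 4 σ bonds — 4 electron domains, sp3.
C6: 4 σ bonds — 4 electron domains, sp3.
C7: 4 σ bonds — 4 electron domains, sp3.
C8: 2 σ bonds, plus two π bonds — 2 electron domains, sp.
C9 carries 2 σ bonds, plus two π bonds, giving a steric number of 2, so it is sp.

C1 sp, C2 sp, C3 sp3, C4 sp3, C5 sp3, C6 sp3, C7 sp3, C8 sp, C9 sp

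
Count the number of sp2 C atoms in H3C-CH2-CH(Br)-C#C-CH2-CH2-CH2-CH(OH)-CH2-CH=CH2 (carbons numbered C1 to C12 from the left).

2

C1: sp3
C2: sp3
C3: sp3
C4: sp
C5: sp
C6: sp3
C7: sp3
C8: sp3
C9: sp3
C10: sp3
C11: sp2 ✓
C12: sp2 ✓
C11, C12 → 2 sp2 carbons.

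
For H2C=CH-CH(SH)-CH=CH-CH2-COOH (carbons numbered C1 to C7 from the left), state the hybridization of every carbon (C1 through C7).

C1 sp2, C2 sp2, C3 sp3, C4 sp2, C5 sp2, C6 sp3, C7 sp2

C1 (3 σ bonds, plus one π bond) has steric number 3: sp2.
C2 (3 σ bonds, plus one π bond) has steric number 3: sp2.
C3 has 4 σ bonds: steric number 4 → sp3.
C4 has 3 σ bonds, plus one π bond: steric number 3 → sp2.
C5 — 3 σ bonds, plus one π bond. Steric number 3, so sp2.
C6 carries 4 σ bonds, giving a steric number of 4, so it is sp3.
C7 is sp2: 3 σ bonds, plus one π bond, 3 electron-density regions.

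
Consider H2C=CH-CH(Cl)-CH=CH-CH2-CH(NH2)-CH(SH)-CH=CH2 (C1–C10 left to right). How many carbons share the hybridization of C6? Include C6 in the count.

4

C6 is sp3 (only σ bonds).
C1: sp2
C2: sp2
C3: sp3 ✓
C4: sp2
C5: sp2
C6: sp3 ✓
C7: sp3 ✓
C8: sp3 ✓
C9: sp2
C10: sp2
4 carbons are sp3.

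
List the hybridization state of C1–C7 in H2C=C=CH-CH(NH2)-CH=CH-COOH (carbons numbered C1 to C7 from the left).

C1 (3 σ bonds, plus one π bond) has steric number 3: sp2.
C2 — 2 σ bonds, plus two π bonds. Steric number 2, so sp.
C3 — 3 σ bonds, plus one π bond. Steric number 3, so sp2.
C4 carries 4 σ bonds, giving a steric number of 4, so it is sp3.
C5 — 3 σ bonds, plus one π bond. Steric number 3, so sp2.
C6: 3 σ bonds, plus one π bond — 3 electron domains, sp2.
C7: 3 σ bonds, plus one π bond; 3 regions of electron density → sp2.

C1 sp2, C2 sp, C3 sp2, C4 sp3, C5 sp2, C6 sp2, C7 sp2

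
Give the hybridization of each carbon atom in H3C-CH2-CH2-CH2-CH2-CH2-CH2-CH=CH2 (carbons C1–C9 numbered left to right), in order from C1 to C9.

C1: 4 σ bonds — 4 electron domains, sp3.
C2 is sp3: 4 σ bonds, 4 electron-density regions.
C3: 4 σ bonds — 4 electron domains, sp3.
C4: 4 σ bonds; 4 regions of electron density → sp3.
C5: 4 σ bonds; 4 regions of electron density → sp3.
C6 (4 σ bonds) has steric number 4: sp3.
C7: 4 σ bonds; 4 regions of electron density → sp3.
C8: 3 σ bonds, plus one π bond — 3 electron domains, sp2.
C9 — 3 σ bonds, plus one π bond. Steric number 3, so sp2.

C1 sp3, C2 sp3, C3 sp3, C4 sp3, C5 sp3, C6 sp3, C7 sp3, C8 sp2, C9 sp2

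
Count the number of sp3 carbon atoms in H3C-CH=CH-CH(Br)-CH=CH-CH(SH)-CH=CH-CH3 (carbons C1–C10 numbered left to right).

4

C1: sp3 ✓
C2: sp2
C3: sp2
C4: sp3 ✓
C5: sp2
C6: sp2
C7: sp3 ✓
C8: sp2
C9: sp2
C10: sp3 ✓
C1, C4, C7, C10 → 4 sp3 carbons.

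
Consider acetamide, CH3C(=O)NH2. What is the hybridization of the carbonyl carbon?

sp²

The carbonyl carbon is sp2: 3 σ bonds, plus one π bond, 3 electron-density regions.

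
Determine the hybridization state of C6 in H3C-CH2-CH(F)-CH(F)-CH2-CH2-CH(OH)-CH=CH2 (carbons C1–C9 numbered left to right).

sp3

C6: 4 σ bonds — 4 electron domains, sp3.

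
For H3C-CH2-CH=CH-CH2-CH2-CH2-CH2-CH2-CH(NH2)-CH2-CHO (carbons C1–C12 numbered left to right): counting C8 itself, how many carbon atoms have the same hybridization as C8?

9

C8 is sp3 (only σ bonds).
C1: sp3 ✓
C2: sp3 ✓
C3: sp2
C4: sp2
C5: sp3 ✓
C6: sp3 ✓
C7: sp3 ✓
C8: sp3 ✓
C9: sp3 ✓
C10: sp3 ✓
C11: sp3 ✓
C12: sp2
9 carbons are sp3.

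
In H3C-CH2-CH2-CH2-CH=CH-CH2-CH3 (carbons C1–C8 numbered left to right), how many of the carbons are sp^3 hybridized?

C1: sp3 ✓
C2: sp3 ✓
C3: sp3 ✓
C4: sp3 ✓
C5: sp2
C6: sp2
C7: sp3 ✓
C8: sp3 ✓
C1, C2, C3, C4, C7, C8 → 6 sp3 carbons.

6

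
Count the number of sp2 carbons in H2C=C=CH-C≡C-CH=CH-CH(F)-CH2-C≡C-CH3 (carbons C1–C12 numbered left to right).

C1: sp2 ✓
C2: sp
C3: sp2 ✓
C4: sp
C5: sp
C6: sp2 ✓
C7: sp2 ✓
C8: sp3
C9: sp3
C10: sp
C11: sp
C12: sp3
C1, C3, C6, C7 → 4 sp2 carbons.

4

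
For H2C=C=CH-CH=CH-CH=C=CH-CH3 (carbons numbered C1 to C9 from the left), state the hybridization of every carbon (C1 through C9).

C1 has 3 σ bonds, plus one π bond: steric number 3 → sp2.
C2 (2 σ bonds, plus two π bonds) has steric number 2: sp.
C3 carries 3 σ bonds, plus one π bond, giving a steric number of 3, so it is sp2.
C4: 3 σ bonds, plus one π bond; 3 regions of electron density → sp2.
C5 carries 3 σ bonds, plus one π bond, giving a steric number of 3, so it is sp2.
C6 carries 3 σ bonds, plus one π bond, giving a steric number of 3, so it is sp2.
C7 is sp: 2 σ bonds, plus two π bonds, 2 electron-density regions.
C8 — 3 σ bonds, plus one π bond. Steric number 3, so sp2.
C9 has 4 σ bonds: steric number 4 → sp3.

C1 sp2, C2 sp, C3 sp2, C4 sp2, C5 sp2, C6 sp2, C7 sp, C8 sp2, C9 sp3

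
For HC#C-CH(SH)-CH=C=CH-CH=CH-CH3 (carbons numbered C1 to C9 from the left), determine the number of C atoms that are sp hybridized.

3

C1: sp ✓
C2: sp ✓
C3: sp3
C4: sp2
C5: sp ✓
C6: sp2
C7: sp2
C8: sp2
C9: sp3
C1, C2, C5 → 3 sp carbons.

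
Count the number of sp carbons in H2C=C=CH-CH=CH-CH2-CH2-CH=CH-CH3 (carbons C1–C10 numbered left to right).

C1: sp2
C2: sp ✓
C3: sp2
C4: sp2
C5: sp2
C6: sp3
C7: sp3
C8: sp2
C9: sp2
C10: sp3
C2 → 1 sp carbon.

1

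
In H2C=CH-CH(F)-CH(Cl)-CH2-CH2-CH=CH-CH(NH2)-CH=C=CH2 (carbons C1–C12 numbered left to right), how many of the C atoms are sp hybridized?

C1: sp2
C2: sp2
C3: sp3
C4: sp3
C5: sp3
C6: sp3
C7: sp2
C8: sp2
C9: sp3
C10: sp2
C11: sp ✓
C12: sp2
C11 → 1 sp carbon.

1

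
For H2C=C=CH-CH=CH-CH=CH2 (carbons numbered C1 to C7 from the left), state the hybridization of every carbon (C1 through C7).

C1: 3 σ bonds, plus one π bond; 3 regions of electron density → sp2.
C2 has 2 σ bonds, plus two π bonds: steric number 2 → sp.
C3 is sp2: 3 σ bonds, plus one π bond, 3 electron-density regions.
C4 is sp2: 3 σ bonds, plus one π bond, 3 electron-density regions.
C5 — 3 σ bonds, plus one π bond. Steric number 3, so sp2.
C6: 3 σ bonds, plus one π bond; 3 regions of electron density → sp2.
C7 has 3 σ bonds, plus one π bond: steric number 3 → sp2.

C1 sp2, C2 sp, C3 sp2, C4 sp2, C5 sp2, C6 sp2, C7 sp2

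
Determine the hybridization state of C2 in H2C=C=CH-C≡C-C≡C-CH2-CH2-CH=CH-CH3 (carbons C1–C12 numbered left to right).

sp

C2 carries 2 σ bonds, plus two π bonds, giving a steric number of 2, so it is sp.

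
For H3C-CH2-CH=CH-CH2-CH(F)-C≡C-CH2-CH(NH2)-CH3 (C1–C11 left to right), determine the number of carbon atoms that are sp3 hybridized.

C1: sp3 ✓
C2: sp3 ✓
C3: sp2
C4: sp2
C5: sp3 ✓
C6: sp3 ✓
C7: sp
C8: sp
C9: sp3 ✓
C10: sp3 ✓
C11: sp3 ✓
C1, C2, C5, C6, C9, C10, C11 → 7 sp3 carbons.

7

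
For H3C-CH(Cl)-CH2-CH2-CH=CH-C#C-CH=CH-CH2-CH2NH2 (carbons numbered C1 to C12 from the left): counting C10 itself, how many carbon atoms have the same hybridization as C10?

C10 is sp2 (one π bond).
C1: sp3
C2: sp3
C3: sp3
C4: sp3
C5: sp2 ✓
C6: sp2 ✓
C7: sp
C8: sp
C9: sp2 ✓
C10: sp2 ✓
C11: sp3
C12: sp3
4 carbons are sp2.

4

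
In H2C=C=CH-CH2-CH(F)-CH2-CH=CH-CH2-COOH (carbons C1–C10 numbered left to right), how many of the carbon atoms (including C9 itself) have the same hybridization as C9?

4

C9 is sp3 (only σ bonds).
C1: sp2
C2: sp
C3: sp2
C4: sp3 ✓
C5: sp3 ✓
C6: sp3 ✓
C7: sp2
C8: sp2
C9: sp3 ✓
C10: sp2
4 carbons are sp3.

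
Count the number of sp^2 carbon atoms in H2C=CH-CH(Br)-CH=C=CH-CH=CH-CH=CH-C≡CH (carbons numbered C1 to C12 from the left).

8

C1: sp2 ✓
C2: sp2 ✓
C3: sp3
C4: sp2 ✓
C5: sp
C6: sp2 ✓
C7: sp2 ✓
C8: sp2 ✓
C9: sp2 ✓
C10: sp2 ✓
C11: sp
C12: sp
C1, C2, C4, C6, C7, C8, C9, C10 → 8 sp2 carbons.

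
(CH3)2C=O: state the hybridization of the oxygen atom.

sp2

One σ bond + two lone pairs = steric number 3 → sp2.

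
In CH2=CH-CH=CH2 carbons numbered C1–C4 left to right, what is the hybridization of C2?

C2: 3 σ bonds, plus one π bond — 3 electron domains, sp2.

sp2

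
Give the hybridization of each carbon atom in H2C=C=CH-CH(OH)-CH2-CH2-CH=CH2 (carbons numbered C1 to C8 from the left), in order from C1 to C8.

C1 sp2, C2 sp, C3 sp2, C4 sp3, C5 sp3, C6 sp3, C7 sp2, C8 sp2

C1 is sp2: 3 σ bonds, plus one π bond, 3 electron-density regions.
C2 — 2 σ bonds, plus two π bonds. Steric number 2, so sp.
C3 is sp2: 3 σ bonds, plus one π bond, 3 electron-density regions.
C4 (4 σ bonds) has steric number 4: sp3.
C5 carries 4 σ bonds, giving a steric number of 4, so it is sp3.
C6: 4 σ bonds; 4 regions of electron density → sp3.
C7 — 3 σ bonds, plus one π bond. Steric number 3, so sp2.
C8 carries 3 σ bonds, plus one π bond, giving a steric number of 3, so it is sp2.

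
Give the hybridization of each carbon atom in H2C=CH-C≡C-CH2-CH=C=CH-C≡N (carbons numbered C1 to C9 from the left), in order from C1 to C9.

C1 sp2, C2 sp2, C3 sp, C4 sp, C5 sp3, C6 sp2, C7 sp, C8 sp2, C9 sp

C1 has 3 σ bonds, plus one π bond: steric number 3 → sp2.
C2 carries 3 σ bonds, plus one π bond, giving a steric number of 3, so it is sp2.
C3 has 2 σ bonds, plus two π bonds: steric number 2 → sp.
C4 — 2 σ bonds, plus two π bonds. Steric number 2, so sp.
C5 (4 σ bonds) has steric number 4: sp3.
C6 carries 3 σ bonds, plus one π bond, giving a steric number of 3, so it is sp2.
C7: 2 σ bonds, plus two π bonds — 2 electron domains, sp.
C8 — 3 σ bonds, plus one π bond. Steric number 3, so sp2.
C9 is sp: 2 σ bonds, plus two π bonds, 2 electron-density regions.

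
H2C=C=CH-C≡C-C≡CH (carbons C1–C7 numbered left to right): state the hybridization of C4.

sp

C4: 2 σ bonds, plus two π bonds; 2 regions of electron density → sp.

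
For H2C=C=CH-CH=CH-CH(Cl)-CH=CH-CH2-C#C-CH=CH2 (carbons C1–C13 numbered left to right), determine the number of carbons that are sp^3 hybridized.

C1: sp2
C2: sp
C3: sp2
C4: sp2
C5: sp2
C6: sp3 ✓
C7: sp2
C8: sp2
C9: sp3 ✓
C10: sp
C11: sp
C12: sp2
C13: sp2
C6, C9 → 2 sp3 carbons.

2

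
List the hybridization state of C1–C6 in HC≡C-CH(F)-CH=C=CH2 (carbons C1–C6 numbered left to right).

C1 is sp: 2 σ bonds, plus two π bonds, 2 electron-density regions.
C2 has 2 σ bonds, plus two π bonds: steric number 2 → sp.
C3 has 4 σ bonds: steric number 4 → sp3.
C4 is sp2: 3 σ bonds, plus one π bond, 3 electron-density regions.
C5 has 2 σ bonds, plus two π bonds: steric number 2 → sp.
C6 has 3 σ bonds, plus one π bond: steric number 3 → sp2.

C1 sp, C2 sp, C3 sp3, C4 sp2, C5 sp, C6 sp2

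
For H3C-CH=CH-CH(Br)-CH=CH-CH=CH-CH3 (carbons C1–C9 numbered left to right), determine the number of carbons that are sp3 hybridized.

C1: sp3 ✓
C2: sp2
C3: sp2
C4: sp3 ✓
C5: sp2
C6: sp2
C7: sp2
C8: sp2
C9: sp3 ✓
C1, C4, C9 → 3 sp3 carbons.

3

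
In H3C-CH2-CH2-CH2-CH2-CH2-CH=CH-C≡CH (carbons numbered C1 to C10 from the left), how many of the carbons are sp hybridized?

C1: sp3
C2: sp3
C3: sp3
C4: sp3
C5: sp3
C6: sp3
C7: sp2
C8: sp2
C9: sp ✓
C10: sp ✓
C9, C10 → 2 sp carbons.

2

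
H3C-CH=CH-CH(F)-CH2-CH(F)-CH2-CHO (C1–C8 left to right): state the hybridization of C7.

sp³

C7: 4 σ bonds; 4 regions of electron density → sp3.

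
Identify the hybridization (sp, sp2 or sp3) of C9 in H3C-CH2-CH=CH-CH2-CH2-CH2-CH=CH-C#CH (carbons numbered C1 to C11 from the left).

C9 carries 3 σ bonds, plus one π bond, giving a steric number of 3, so it is sp2.

sp2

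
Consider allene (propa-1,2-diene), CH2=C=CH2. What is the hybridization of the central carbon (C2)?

Two σ bonds and two π bonds (one to each neighbour) → sp.

sp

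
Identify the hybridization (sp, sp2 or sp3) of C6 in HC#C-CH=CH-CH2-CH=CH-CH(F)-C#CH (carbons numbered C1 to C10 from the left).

C6: 3 σ bonds, plus one π bond — 3 electron domains, sp2.

sp2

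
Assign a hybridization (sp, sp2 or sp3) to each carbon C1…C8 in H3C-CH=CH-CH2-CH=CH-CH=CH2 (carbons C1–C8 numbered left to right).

C1 — 4 σ bonds. Steric number 4, so sp3.
C2 — 3 σ bonds, plus one π bond. Steric number 3, so sp2.
C3 is sp2: 3 σ bonds, plus one π bond, 3 electron-density regions.
C4 — 4 σ bonds. Steric number 4, so sp3.
C5 has 3 σ bonds, plus one π bond: steric number 3 → sp2.
C6: 3 σ bonds, plus one π bond — 3 electron domains, sp2.
C7 is sp2: 3 σ bonds, plus one π bond, 3 electron-density regions.
C8 is sp2: 3 σ bonds, plus one π bond, 3 electron-density regions.

C1 sp3, C2 sp2, C3 sp2, C4 sp3, C5 sp2, C6 sp2, C7 sp2, C8 sp2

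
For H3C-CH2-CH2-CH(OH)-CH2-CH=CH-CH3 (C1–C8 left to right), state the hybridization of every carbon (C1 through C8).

C1 carries 4 σ bonds, giving a steric number of 4, so it is sp3.
C2 carries 4 σ bonds, giving a steric number of 4, so it is sp3.
C3 is sp3: 4 σ bonds, 4 electron-density regions.
C4: 4 σ bonds — 4 electron domains, sp3.
C5 — 4 σ bonds. Steric number 4, so sp3.
C6 is sp2: 3 σ bonds, plus one π bond, 3 electron-density regions.
C7 — 3 σ bonds, plus one π bond. Steric number 3, so sp2.
C8: 4 σ bonds — 4 electron domains, sp3.

C1 sp3, C2 sp3, C3 sp3, C4 sp3, C5 sp3, C6 sp2, C7 sp2, C8 sp3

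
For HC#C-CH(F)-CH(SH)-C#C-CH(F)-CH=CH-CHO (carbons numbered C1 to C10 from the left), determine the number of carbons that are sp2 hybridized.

C1: sp
C2: sp
C3: sp3
C4: sp3
C5: sp
C6: sp
C7: sp3
C8: sp2 ✓
C9: sp2 ✓
C10: sp2 ✓
C8, C9, C10 → 3 sp2 carbons.

3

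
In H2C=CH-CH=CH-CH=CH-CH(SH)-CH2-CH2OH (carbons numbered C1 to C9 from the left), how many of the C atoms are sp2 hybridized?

C1: sp2 ✓
C2: sp2 ✓
C3: sp2 ✓
C4: sp2 ✓
C5: sp2 ✓
C6: sp2 ✓
C7: sp3
C8: sp3
C9: sp3
C1, C2, C3, C4, C5, C6 → 6 sp2 carbons.

6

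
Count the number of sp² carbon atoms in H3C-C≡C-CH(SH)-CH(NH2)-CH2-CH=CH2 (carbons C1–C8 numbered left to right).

2

C1: sp3
C2: sp
C3: sp
C4: sp3
C5: sp3
C6: sp3
C7: sp2 ✓
C8: sp2 ✓
C7, C8 → 2 sp2 carbons.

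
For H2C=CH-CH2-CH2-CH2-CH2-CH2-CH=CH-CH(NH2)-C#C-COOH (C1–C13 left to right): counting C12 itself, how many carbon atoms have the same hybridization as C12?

C12 is sp (two π bonds).
C1: sp2
C2: sp2
C3: sp3
C4: sp3
C5: sp3
C6: sp3
C7: sp3
C8: sp2
C9: sp2
C10: sp3
C11: sp ✓
C12: sp ✓
C13: sp2
2 carbons are sp.

2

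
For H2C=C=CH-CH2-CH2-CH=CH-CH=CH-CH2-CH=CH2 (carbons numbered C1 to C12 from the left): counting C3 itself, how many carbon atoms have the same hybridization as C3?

C3 is sp2 (one π bond).
C1: sp2 ✓
C2: sp
C3: sp2 ✓
C4: sp3
C5: sp3
C6: sp2 ✓
C7: sp2 ✓
C8: sp2 ✓
C9: sp2 ✓
C10: sp3
C11: sp2 ✓
C12: sp2 ✓
8 carbons are sp2.

8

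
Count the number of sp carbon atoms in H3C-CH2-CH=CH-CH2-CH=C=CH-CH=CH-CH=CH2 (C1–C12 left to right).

C1: sp3
C2: sp3
C3: sp2
C4: sp2
C5: sp3
C6: sp2
C7: sp ✓
C8: sp2
C9: sp2
C10: sp2
C11: sp2
C12: sp2
C7 → 1 sp carbon.

1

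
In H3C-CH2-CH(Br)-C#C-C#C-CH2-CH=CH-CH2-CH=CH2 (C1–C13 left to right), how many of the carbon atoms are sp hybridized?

C1: sp3
C2: sp3
C3: sp3
C4: sp ✓
C5: sp ✓
C6: sp ✓
C7: sp ✓
C8: sp3
C9: sp2
C10: sp2
C11: sp3
C12: sp2
C13: sp2
C4, C5, C6, C7 → 4 sp carbons.

4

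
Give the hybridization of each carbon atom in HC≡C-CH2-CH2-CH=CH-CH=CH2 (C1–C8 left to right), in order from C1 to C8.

C1 sp, C2 sp, C3 sp3, C4 sp3, C5 sp2, C6 sp2, C7 sp2, C8 sp2

C1 (2 σ bonds, plus two π bonds) has steric number 2: sp.
C2 (2 σ bonds, plus two π bonds) has steric number 2: sp.
C3: 4 σ bonds — 4 electron domains, sp3.
C4 is sp3: 4 σ bonds, 4 electron-density regions.
C5: 3 σ bonds, plus one π bond; 3 regions of electron density → sp2.
C6 (3 σ bonds, plus one π bond) has steric number 3: sp2.
C7 carries 3 σ bonds, plus one π bond, giving a steric number of 3, so it is sp2.
C8: 3 σ bonds, plus one π bond; 3 regions of electron density → sp2.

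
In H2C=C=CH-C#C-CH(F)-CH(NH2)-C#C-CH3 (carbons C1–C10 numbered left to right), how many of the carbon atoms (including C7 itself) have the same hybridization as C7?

3

C7 is sp3 (only σ bonds).
C1: sp2
C2: sp
C3: sp2
C4: sp
C5: sp
C6: sp3 ✓
C7: sp3 ✓
C8: sp
C9: sp
C10: sp3 ✓
3 carbons are sp3.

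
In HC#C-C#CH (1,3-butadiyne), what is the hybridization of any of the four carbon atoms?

Every carbon is part of a C≡C triple bond: two σ regions → sp.

sp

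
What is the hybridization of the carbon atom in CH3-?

sp³

Three σ bonds + one lone pair = steric number 4 → sp3, pyramidal.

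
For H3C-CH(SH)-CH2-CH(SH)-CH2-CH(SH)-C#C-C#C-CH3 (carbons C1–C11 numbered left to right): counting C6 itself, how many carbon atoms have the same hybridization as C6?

C6 is sp3 (only σ bonds).
C1: sp3 ✓
C2: sp3 ✓
C3: sp3 ✓
C4: sp3 ✓
C5: sp3 ✓
C6: sp3 ✓
C7: sp
C8: sp
C9: sp
C10: sp
C11: sp3 ✓
7 carbons are sp3.

7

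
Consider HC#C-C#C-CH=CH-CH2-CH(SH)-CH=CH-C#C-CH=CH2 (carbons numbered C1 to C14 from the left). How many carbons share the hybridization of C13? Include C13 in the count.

C13 is sp2 (one π bond).
C1: sp
C2: sp
C3: sp
C4: sp
C5: sp2 ✓
C6: sp2 ✓
C7: sp3
C8: sp3
C9: sp2 ✓
C10: sp2 ✓
C11: sp
C12: sp
C13: sp2 ✓
C14: sp2 ✓
6 carbons are sp2.

6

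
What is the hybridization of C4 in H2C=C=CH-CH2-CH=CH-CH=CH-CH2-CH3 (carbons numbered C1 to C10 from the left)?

sp^3

C4 is sp3: 4 σ bonds, 4 electron-density regions.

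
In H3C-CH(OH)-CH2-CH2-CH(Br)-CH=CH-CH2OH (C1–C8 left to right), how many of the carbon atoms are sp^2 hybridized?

2

C1: sp3
C2: sp3
C3: sp3
C4: sp3
C5: sp3
C6: sp2 ✓
C7: sp2 ✓
C8: sp3
C6, C7 → 2 sp2 carbons.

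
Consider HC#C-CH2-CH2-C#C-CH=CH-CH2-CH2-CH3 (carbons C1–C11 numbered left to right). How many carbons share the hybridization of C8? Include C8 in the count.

2

C8 is sp2 (one π bond).
C1: sp
C2: sp
C3: sp3
C4: sp3
C5: sp
C6: sp
C7: sp2 ✓
C8: sp2 ✓
C9: sp3
C10: sp3
C11: sp3
2 carbons are sp2.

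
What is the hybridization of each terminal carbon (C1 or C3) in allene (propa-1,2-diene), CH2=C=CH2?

sp2

Each terminal carbon (C1 or C3) is sp2: 3 σ bonds, plus one π bond, 3 electron-density regions.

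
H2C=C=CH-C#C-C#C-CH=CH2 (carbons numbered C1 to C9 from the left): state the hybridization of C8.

sp2

C8 carries 3 σ bonds, plus one π bond, giving a steric number of 3, so it is sp2.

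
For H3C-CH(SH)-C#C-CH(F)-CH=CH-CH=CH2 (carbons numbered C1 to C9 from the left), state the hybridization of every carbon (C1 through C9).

C1: 4 σ bonds; 4 regions of electron density → sp3.
C2: 4 σ bonds — 4 electron domains, sp3.
C3 carries 2 σ bonds, plus two π bonds, giving a steric number of 2, so it is sp.
C4 is sp: 2 σ bonds, plus two π bonds, 2 electron-density regions.
C5 carries 4 σ bonds, giving a steric number of 4, so it is sp3.
C6 carries 3 σ bonds, plus one π bond, giving a steric number of 3, so it is sp2.
C7 has 3 σ bonds, plus one π bond: steric number 3 → sp2.
C8: 3 σ bonds, plus one π bond; 3 regions of electron density → sp2.
C9 is sp2: 3 σ bonds, plus one π bond, 3 electron-density regions.

C1 sp3, C2 sp3, C3 sp, C4 sp, C5 sp3, C6 sp2, C7 sp2, C8 sp2, C9 sp2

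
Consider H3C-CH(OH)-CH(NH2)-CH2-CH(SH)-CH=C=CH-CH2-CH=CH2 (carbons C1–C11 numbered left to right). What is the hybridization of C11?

sp^2

C11: 3 σ bonds, plus one π bond; 3 regions of electron density → sp2.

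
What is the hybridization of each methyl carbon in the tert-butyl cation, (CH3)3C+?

Each methyl carbon carries 4 σ bonds, giving a steric number of 4, so it is sp3.

sp3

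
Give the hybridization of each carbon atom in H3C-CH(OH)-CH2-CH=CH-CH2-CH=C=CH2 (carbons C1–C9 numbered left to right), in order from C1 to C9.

C1 sp3, C2 sp3, C3 sp3, C4 sp2, C5 sp2, C6 sp3, C7 sp2, C8 sp, C9 sp2

C1 is sp3: 4 σ bonds, 4 electron-density regions.
C2 is sp3: 4 σ bonds, 4 electron-density regions.
C3 (4 σ bonds) has steric number 4: sp3.
C4: 3 σ bonds, plus one π bond; 3 regions of electron density → sp2.
C5: 3 σ bonds, plus one π bond — 3 electron domains, sp2.
C6: 4 σ bonds; 4 regions of electron density → sp3.
C7: 3 σ bonds, plus one π bond — 3 electron domains, sp2.
C8 is sp: 2 σ bonds, plus two π bonds, 2 electron-density regions.
C9: 3 σ bonds, plus one π bond — 3 electron domains, sp2.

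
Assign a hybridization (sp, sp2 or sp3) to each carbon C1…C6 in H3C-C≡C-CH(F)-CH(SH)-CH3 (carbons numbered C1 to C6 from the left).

C1: 4 σ bonds — 4 electron domains, sp3.
C2: 2 σ bonds, plus two π bonds; 2 regions of electron density → sp.
C3: 2 σ bonds, plus two π bonds — 2 electron domains, sp.
C4 has 4 σ bonds: steric number 4 → sp3.
C5 carries 4 σ bonds, giving a steric number of 4, so it is sp3.
C6 (4 σ bonds) has steric number 4: sp3.

C1 sp3, C2 sp, C3 sp, C4 sp3, C5 sp3, C6 sp3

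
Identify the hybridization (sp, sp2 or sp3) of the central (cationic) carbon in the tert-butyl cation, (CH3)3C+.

Three σ bonds and an empty p orbital; no lone pair → steric number 3 → sp2 and planar.

sp^2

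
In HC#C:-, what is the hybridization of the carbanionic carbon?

sp

One σ bond + one lone pair = steric number 2 → sp.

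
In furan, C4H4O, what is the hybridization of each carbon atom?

Each carbon atom has 3 σ bonds, plus one π bond: steric number 3 → sp2.

sp^2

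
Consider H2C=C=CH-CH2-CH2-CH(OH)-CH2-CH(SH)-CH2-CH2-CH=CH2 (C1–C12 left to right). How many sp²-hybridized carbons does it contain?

4

C1: sp2 ✓
C2: sp
C3: sp2 ✓
C4: sp3
C5: sp3
C6: sp3
C7: sp3
C8: sp3
C9: sp3
C10: sp3
C11: sp2 ✓
C12: sp2 ✓
C1, C3, C11, C12 → 4 sp2 carbons.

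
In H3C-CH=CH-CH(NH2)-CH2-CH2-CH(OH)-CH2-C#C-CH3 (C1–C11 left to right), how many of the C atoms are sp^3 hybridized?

7

C1: sp3 ✓
C2: sp2
C3: sp2
C4: sp3 ✓
C5: sp3 ✓
C6: sp3 ✓
C7: sp3 ✓
C8: sp3 ✓
C9: sp
C10: sp
C11: sp3 ✓
C1, C4, C5, C6, C7, C8, C11 → 7 sp3 carbons.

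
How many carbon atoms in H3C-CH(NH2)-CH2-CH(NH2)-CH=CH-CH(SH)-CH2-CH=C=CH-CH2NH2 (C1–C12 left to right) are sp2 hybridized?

C1: sp3
C2: sp3
C3: sp3
C4: sp3
C5: sp2 ✓
C6: sp2 ✓
C7: sp3
C8: sp3
C9: sp2 ✓
C10: sp
C11: sp2 ✓
C12: sp3
C5, C6, C9, C11 → 4 sp2 carbons.

4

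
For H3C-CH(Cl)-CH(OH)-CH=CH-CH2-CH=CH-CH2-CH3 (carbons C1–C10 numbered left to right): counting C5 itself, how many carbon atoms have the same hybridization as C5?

4

C5 is sp2 (one π bond).
C1: sp3
C2: sp3
C3: sp3
C4: sp2 ✓
C5: sp2 ✓
C6: sp3
C7: sp2 ✓
C8: sp2 ✓
C9: sp3
C10: sp3
4 carbons are sp2.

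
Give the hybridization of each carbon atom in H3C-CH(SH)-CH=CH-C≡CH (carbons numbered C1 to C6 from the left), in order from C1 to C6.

C1: 4 σ bonds; 4 regions of electron density → sp3.
C2 carries 4 σ bonds, giving a steric number of 4, so it is sp3.
C3 carries 3 σ bonds, plus one π bond, giving a steric number of 3, so it is sp2.
C4 — 3 σ bonds, plus one π bond. Steric number 3, so sp2.
C5: 2 σ bonds, plus two π bonds; 2 regions of electron density → sp.
C6 (2 σ bonds, plus two π bonds) has steric number 2: sp.

C1 sp3, C2 sp3, C3 sp2, C4 sp2, C5 sp, C6 sp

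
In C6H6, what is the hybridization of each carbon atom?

sp^2

Every ring carbon has three σ bonds and contributes one p electron to the aromatic π system.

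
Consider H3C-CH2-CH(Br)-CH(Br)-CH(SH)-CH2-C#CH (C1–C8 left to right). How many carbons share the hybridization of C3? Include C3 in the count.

C3 is sp3 (only σ bonds).
C1: sp3 ✓
C2: sp3 ✓
C3: sp3 ✓
C4: sp3 ✓
C5: sp3 ✓
C6: sp3 ✓
C7: sp
C8: sp
6 carbons are sp3.

6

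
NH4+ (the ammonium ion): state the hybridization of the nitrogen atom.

Four σ bonds, no lone pair → sp3, tetrahedral.

sp3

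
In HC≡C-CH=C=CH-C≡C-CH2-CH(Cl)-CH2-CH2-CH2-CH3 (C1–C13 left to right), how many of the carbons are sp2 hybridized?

C1: sp
C2: sp
C3: sp2 ✓
C4: sp
C5: sp2 ✓
C6: sp
C7: sp
C8: sp3
C9: sp3
C10: sp3
C11: sp3
C12: sp3
C13: sp3
C3, C5 → 2 sp2 carbons.

2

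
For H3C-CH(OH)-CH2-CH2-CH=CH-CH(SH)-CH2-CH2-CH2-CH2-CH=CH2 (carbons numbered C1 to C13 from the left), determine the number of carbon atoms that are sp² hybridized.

C1: sp3
C2: sp3
C3: sp3
C4: sp3
C5: sp2 ✓
C6: sp2 ✓
C7: sp3
C8: sp3
C9: sp3
C10: sp3
C11: sp3
C12: sp2 ✓
C13: sp2 ✓
C5, C6, C12, C13 → 4 sp2 carbons.

4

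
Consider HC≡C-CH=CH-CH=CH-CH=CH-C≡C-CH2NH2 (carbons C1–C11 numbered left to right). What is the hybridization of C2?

C2: 2 σ bonds, plus two π bonds; 2 regions of electron density → sp.

sp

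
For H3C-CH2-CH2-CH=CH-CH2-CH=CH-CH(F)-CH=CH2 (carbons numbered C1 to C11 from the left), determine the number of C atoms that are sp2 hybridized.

6

C1: sp3
C2: sp3
C3: sp3
C4: sp2 ✓
C5: sp2 ✓
C6: sp3
C7: sp2 ✓
C8: sp2 ✓
C9: sp3
C10: sp2 ✓
C11: sp2 ✓
C4, C5, C7, C8, C10, C11 → 6 sp2 carbons.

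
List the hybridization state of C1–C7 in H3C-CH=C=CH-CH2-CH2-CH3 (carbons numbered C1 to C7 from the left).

C1 is sp3: 4 σ bonds, 4 electron-density regions.
C2 carries 3 σ bonds, plus one π bond, giving a steric number of 3, so it is sp2.
C3 — 2 σ bonds, plus two π bonds. Steric number 2, so sp.
C4 (3 σ bonds, plus one π bond) has steric number 3: sp2.
C5 has 4 σ bonds: steric number 4 → sp3.
C6 carries 4 σ bonds, giving a steric number of 4, so it is sp3.
C7 has 4 σ bonds: steric number 4 → sp3.

C1 sp3, C2 sp2, C3 sp, C4 sp2, C5 sp3, C6 sp3, C7 sp3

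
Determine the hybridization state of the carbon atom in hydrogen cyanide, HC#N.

The carbon atom: 2 σ bonds, plus two π bonds; 2 regions of electron density → sp.

sp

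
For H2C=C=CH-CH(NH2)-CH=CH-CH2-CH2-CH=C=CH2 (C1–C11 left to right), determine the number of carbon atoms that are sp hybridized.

C1: sp2
C2: sp ✓
C3: sp2
C4: sp3
C5: sp2
C6: sp2
C7: sp3
C8: sp3
C9: sp2
C10: sp ✓
C11: sp2
C2, C10 → 2 sp carbons.

2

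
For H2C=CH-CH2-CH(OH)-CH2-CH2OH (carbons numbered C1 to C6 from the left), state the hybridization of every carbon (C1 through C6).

C1 sp2, C2 sp2, C3 sp3, C4 sp3, C5 sp3, C6 sp3

C1 carries 3 σ bonds, plus one π bond, giving a steric number of 3, so it is sp2.
C2 (3 σ bonds, plus one π bond) has steric number 3: sp2.
C3: 4 σ bonds — 4 electron domains, sp3.
C4 carries 4 σ bonds, giving a steric number of 4, so it is sp3.
C5: 4 σ bonds — 4 electron domains, sp3.
C6: 4 σ bonds — 4 electron domains, sp3.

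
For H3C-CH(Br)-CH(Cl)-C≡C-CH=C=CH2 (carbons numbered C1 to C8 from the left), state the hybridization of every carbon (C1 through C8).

C1 (4 σ bonds) has steric number 4: sp3.
C2 — 4 σ bonds. Steric number 4, so sp3.
C3 is sp3: 4 σ bonds, 4 electron-density regions.
C4 (2 σ bonds, plus two π bonds) has steric number 2: sp.
C5: 2 σ bonds, plus two π bonds — 2 electron domains, sp.
C6: 3 σ bonds, plus one π bond; 3 regions of electron density → sp2.
C7 has 2 σ bonds, plus two π bonds: steric number 2 → sp.
C8 (3 σ bonds, plus one π bond) has steric number 3: sp2.

C1 sp3, C2 sp3, C3 sp3, C4 sp, C5 sp, C6 sp2, C7 sp, C8 sp2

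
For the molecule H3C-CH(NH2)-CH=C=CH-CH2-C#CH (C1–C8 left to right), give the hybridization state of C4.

C4 (2 σ bonds, plus two π bonds) has steric number 2: sp.

sp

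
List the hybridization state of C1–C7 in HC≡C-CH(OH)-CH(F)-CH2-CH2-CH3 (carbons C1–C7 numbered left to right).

C1 — 2 σ bonds, plus two π bonds. Steric number 2, so sp.
C2: 2 σ bonds, plus two π bonds — 2 electron domains, sp.
C3 has 4 σ bonds: steric number 4 → sp3.
C4 is sp3: 4 σ bonds, 4 electron-density regions.
C5 — 4 σ bonds. Steric number 4, so sp3.
C6 is sp3: 4 σ bonds, 4 electron-density regions.
C7 — 4 σ bonds. Steric number 4, so sp3.

C1 sp, C2 sp, C3 sp3, C4 sp3, C5 sp3, C6 sp3, C7 sp3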